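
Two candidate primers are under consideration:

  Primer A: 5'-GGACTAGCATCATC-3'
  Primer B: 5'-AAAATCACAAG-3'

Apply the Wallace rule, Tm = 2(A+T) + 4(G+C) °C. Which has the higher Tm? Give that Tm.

Primer A, 42°C

Primer A: A+T=7, G+C=7 → Tm = 2(7)+4(7) = 42°C
Primer B: A+T=8, G+C=3 → Tm = 2(8)+4(3) = 28°C
42°C vs 28°C → primer A is higher.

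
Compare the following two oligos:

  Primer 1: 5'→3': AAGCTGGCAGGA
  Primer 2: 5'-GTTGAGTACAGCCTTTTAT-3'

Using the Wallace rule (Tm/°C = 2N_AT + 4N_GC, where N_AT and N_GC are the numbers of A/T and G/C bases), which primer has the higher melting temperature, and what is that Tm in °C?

Primer 2, 52°C

Primer 1: A+T=5, G+C=7 → Tm = 2(5)+4(7) = 38°C
Primer 2: A+T=12, G+C=7 → Tm = 2(12)+4(7) = 52°C
38°C vs 52°C → primer 2 is higher.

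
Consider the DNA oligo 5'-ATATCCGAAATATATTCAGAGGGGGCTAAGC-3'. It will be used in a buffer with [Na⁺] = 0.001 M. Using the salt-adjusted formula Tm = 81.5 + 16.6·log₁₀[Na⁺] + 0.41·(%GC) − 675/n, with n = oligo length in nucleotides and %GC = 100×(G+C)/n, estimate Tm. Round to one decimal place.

Length n = 31. Scanning the sequence gives T=7, A=11, G=8, C=5.
G+C = 13, so %GC = 13/31 × 100 = 41.935%
Salt term: 16.6 × (-3) = -49.8
GC term: 0.41 × 41.935 = 17.193; length term: −675/31 = −21.774
Tm = 81.5 + (-49.8) + 17.193 − 21.774 = 27.119 → 27.1°C

27.1°C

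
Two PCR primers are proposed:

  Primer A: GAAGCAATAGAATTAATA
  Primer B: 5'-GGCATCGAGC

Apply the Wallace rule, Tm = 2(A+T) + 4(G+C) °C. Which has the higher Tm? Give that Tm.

Primer A: A+T=14, G+C=4 → Tm = 2(14)+4(4) = 44°C
Primer B: A+T=3, G+C=7 → Tm = 2(3)+4(7) = 34°C
44°C vs 34°C → primer A is higher.

Primer A, 44°C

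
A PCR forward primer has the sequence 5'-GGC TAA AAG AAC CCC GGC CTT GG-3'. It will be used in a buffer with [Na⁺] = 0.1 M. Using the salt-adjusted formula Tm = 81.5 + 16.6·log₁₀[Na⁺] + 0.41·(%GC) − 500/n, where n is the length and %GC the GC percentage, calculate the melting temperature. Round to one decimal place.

Length n = 23. Scanning the sequence gives A=6, T=3, G=7, C=7.
G+C = 14, so %GC = 14/23 × 100 = 60.87%
Salt term: 16.6 × (-1) = -16.6
GC term: 0.41 × 60.87 = 24.957; length term: −500/23 = −21.739
Tm = 81.5 + (-16.6) + 24.957 − 21.739 = 68.118 → 68.1°C

68.1°C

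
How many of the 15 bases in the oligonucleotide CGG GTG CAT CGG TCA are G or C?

10

Scanning the sequence gives T=3, A=2, C=4, G=6.
Total G or C: 6 + 4 = 10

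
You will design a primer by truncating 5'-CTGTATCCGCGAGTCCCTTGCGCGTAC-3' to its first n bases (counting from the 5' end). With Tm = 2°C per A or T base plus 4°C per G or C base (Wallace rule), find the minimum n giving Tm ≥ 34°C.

First 10 bases: CTGTATCCGC → Tm = 32°C (< 34°C)
First 11 bases: CTGTATCCGCG → Tm = 36°C (≥ 34°C)
Each additional base adds 2°C (A/T) or 4°C (G/C), so Tm is non-decreasing in n; n = 11 is the first length to reach 34°C.

n = 11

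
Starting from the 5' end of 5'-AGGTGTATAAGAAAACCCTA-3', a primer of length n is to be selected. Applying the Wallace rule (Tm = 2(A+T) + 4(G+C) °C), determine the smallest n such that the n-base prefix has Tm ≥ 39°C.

n = 16

First 15 bases: AGGTGTATAAGAAAA → Tm = 38°C (< 39°C)
First 16 bases: AGGTGTATAAGAAAAC → Tm = 42°C (≥ 39°C)
Since every base adds ≥2°C, Tm only increases with n, so the threshold is first crossed at n = 16.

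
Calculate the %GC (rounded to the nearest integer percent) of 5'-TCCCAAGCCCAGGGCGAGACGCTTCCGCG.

72%

T=3, C=12, G=9, A=5
G+C = 9 + 12 = 21 out of 29 bases
%GC = 21/29 × 100 = 72.41% ≈ 72%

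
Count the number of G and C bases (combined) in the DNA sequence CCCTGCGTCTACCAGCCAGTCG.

Base counts: G=5, T=4, A=3, C=10
G+C = 5 + 10 = 15

15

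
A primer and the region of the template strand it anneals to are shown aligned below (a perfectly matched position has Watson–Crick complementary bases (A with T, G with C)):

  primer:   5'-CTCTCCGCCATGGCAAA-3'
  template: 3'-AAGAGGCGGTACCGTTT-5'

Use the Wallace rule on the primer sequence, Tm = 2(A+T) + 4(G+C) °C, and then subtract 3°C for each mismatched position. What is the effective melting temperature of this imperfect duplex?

Primer base counts: A=4, T=3, G=3, C=7 → A+T=7, G+C=10
Perfect-match Tm = 2(7) + 4(10) = 14 + 40 = 54°C
Mismatches (positions where the bases are not complementary): 1 (at position 1)
Effective Tm = 54 − 1×3 = 54 − 3 = 51°C

51°C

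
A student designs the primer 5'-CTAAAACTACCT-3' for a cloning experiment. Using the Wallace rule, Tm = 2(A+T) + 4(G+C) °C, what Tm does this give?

Scanning the sequence gives T=3, G=0, A=5, C=4.
A+T = 8, G+C = 4
Tm = 2(8) + 4(4) = 16 + 16 = 32°C

32°C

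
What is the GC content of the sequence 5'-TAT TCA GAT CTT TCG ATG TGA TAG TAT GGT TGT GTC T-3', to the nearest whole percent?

35%

Counting bases: T=17, C=4, A=7, G=9
G+C = 9 + 4 = 13 out of 37 bases
%GC = 13/37 × 100 = 35.14% ≈ 35%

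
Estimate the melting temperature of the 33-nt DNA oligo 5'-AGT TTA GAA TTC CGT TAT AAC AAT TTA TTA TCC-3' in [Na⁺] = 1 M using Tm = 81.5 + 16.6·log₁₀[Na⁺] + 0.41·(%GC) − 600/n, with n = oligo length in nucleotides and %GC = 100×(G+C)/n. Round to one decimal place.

73.3°C

Length n = 33. Base counts: G=3, A=11, T=14, C=5
G+C = 8, so %GC = 8/33 × 100 = 24.242%
Salt term: 16.6 × (0) = 0
GC term: 0.41 × 24.242 = 9.939; length term: −600/33 = −18.182
Tm = 81.5 + (0) + 9.939 − 18.182 = 73.257 → 73.3°C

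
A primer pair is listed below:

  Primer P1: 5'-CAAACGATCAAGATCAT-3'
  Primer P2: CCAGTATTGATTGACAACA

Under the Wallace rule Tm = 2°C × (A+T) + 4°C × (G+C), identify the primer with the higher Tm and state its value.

Primer P1: A+T=11, G+C=6 → Tm = 2(11)+4(6) = 46°C
Primer P2: A+T=12, G+C=7 → Tm = 2(12)+4(7) = 52°C
46°C vs 52°C → primer P2 is higher.

Primer P2, 52°C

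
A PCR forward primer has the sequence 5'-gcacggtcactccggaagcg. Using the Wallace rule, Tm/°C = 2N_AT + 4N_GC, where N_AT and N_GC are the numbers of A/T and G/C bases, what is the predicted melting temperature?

Scanning the sequence gives T=2, A=4, C=7, G=7.
A+T = 6, G+C = 14
Tm = 2×6 + 4×14 = 68°C

68°C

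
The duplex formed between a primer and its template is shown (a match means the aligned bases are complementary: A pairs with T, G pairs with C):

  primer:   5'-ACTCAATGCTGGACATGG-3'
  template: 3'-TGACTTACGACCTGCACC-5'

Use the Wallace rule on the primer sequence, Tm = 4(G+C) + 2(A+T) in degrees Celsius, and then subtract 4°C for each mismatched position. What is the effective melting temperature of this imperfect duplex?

46°C

Primer base counts: A=5, T=4, G=5, C=4 → A+T=9, G+C=9
Perfect-match Tm = 2(9) + 4(9) = 18 + 36 = 54°C
Mismatches (positions where the bases are not complementary): 2 (at positions 4, 15)
Effective Tm = 54 − 2×4 = 54 − 8 = 46°C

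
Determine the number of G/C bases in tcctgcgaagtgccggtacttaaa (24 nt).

Base counts: T=6, A=6, C=6, G=6
Total G or C: 6 + 6 = 12

12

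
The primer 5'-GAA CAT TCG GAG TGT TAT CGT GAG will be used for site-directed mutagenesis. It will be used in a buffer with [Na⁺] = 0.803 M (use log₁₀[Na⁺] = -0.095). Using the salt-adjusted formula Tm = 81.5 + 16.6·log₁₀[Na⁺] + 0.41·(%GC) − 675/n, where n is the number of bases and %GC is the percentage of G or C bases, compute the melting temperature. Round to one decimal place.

Length n = 24. A=6, T=7, G=8, C=3
G+C = 11, so %GC = 11/24 × 100 = 45.833%
Salt term: 16.6 × (-0.095) = -1.577
GC term: 0.41 × 45.833 = 18.792; length term: −675/24 = −28.125
Tm = 81.5 + (-1.577) + 18.792 − 28.125 = 70.59 → 70.6°C

70.6°C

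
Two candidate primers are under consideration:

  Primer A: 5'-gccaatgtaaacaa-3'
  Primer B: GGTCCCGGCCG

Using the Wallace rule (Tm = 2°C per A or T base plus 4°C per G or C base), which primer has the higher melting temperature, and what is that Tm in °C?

Primer B, 42°C

Primer A: A+T=9, G+C=5 → Tm = 2(9)+4(5) = 38°C
Primer B: A+T=1, G+C=10 → Tm = 2(1)+4(10) = 42°C
38°C vs 42°C → primer B is higher.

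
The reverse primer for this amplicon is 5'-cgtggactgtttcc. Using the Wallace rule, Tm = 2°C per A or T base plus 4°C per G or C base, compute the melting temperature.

Base counts: C=4, A=1, T=5, G=4
AT pairs contribute 6, GC pairs contribute 8.
Tm = 4·8 + 2·6 = 32 + 12 = 44°C

44°C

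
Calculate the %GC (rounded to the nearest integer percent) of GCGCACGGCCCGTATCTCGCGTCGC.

Base counts: A=2, T=4, G=8, C=11
G+C = 8 + 11 = 19 out of 25 bases
%GC = 19/25 × 100 = 76% ≈ 76%

76%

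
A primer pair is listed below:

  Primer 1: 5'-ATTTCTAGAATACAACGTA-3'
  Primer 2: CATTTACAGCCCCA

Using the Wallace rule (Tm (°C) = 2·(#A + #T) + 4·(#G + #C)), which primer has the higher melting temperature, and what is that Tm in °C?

Primer 1: A+T=14, G+C=5 → Tm = 2(14)+4(5) = 48°C
Primer 2: A+T=7, G+C=7 → Tm = 2(7)+4(7) = 42°C
48°C vs 42°C → primer 1 is higher.

Primer 1, 48°C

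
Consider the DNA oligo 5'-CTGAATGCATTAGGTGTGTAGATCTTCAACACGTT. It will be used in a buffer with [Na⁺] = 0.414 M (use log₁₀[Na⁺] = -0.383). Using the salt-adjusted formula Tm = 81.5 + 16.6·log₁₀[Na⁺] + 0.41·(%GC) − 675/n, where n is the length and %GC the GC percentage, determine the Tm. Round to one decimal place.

72.3°C

Length n = 35. Base counts: G=8, C=6, A=9, T=12
G+C = 14, so %GC = 14/35 × 100 = 40%
Salt term: 16.6 × (-0.383) = -6.358
GC term: 0.41 × 40 = 16.4; length term: −675/35 = −19.286
Tm = 81.5 + (-6.358) + 16.4 − 19.286 = 72.256 → 72.3°C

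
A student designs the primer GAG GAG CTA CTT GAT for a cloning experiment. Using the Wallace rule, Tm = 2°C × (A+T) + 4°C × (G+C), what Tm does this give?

44°C

Counting bases: C=2, T=4, G=5, A=4
So N_AT = 8 and N_GC = 7.
Tm = 2×8 + 4×7 = 44°C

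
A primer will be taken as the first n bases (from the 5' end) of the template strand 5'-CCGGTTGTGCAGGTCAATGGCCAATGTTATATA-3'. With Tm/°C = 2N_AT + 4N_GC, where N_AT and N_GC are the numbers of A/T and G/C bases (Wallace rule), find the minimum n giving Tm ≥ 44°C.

First 12 bases: CCGGTTGTGCAG → Tm = 40°C (< 44°C)
First 13 bases: CCGGTTGTGCAGG → Tm = 44°C (≥ 44°C)
Since every base adds ≥2°C, Tm only increases with n, so the threshold is first crossed at n = 13.

n = 13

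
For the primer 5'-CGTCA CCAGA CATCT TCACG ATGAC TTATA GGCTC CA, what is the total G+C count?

18

Counting bases: T=9, A=10, G=6, C=12
G+C = 6 + 12 = 18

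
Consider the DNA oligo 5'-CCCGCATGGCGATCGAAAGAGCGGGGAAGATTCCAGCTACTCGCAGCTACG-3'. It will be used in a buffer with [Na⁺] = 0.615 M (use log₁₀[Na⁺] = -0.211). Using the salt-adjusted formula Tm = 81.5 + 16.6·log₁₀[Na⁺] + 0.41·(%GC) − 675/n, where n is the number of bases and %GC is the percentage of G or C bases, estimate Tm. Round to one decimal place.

Length n = 51. Scanning the sequence gives C=15, G=16, A=13, T=7.
G+C = 31, so %GC = 31/51 × 100 = 60.784%
Salt term: 16.6 × (-0.211) = -3.503
GC term: 0.41 × 60.784 = 24.921; length term: −675/51 = −13.235
Tm = 81.5 + (-3.503) + 24.921 − 13.235 = 89.683 → 89.7°C

89.7°C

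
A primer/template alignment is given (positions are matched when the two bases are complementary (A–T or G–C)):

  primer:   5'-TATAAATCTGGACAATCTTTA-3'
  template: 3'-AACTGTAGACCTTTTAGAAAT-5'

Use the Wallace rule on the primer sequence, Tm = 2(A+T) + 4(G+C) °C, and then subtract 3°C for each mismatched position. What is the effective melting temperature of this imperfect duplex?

40°C

Primer base counts: A=8, T=8, G=2, C=3 → A+T=16, G+C=5
Perfect-match Tm = 2(16) + 4(5) = 32 + 20 = 52°C
Mismatches (positions where the bases are not complementary): 4 (at positions 2, 3, 5, 13)
Effective Tm = 52 − 4×3 = 52 − 12 = 40°C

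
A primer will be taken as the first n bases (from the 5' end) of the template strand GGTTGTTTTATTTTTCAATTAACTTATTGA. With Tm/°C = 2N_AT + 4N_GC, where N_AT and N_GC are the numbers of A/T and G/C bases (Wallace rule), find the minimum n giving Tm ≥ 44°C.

n = 18

First 17 bases: GGTTGTTTTATTTTTCA → Tm = 42°C (< 44°C)
First 18 bases: GGTTGTTTTATTTTTCAA → Tm = 44°C (≥ 44°C)
Since every base adds ≥2°C, Tm only increases with n, so the threshold is first crossed at n = 18.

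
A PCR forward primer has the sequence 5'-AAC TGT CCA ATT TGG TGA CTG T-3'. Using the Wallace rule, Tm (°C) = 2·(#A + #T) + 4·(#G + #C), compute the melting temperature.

62°C

T=8, C=4, A=5, G=5
So N_AT = 13 and N_GC = 9.
Tm = 4·9 + 2·13 = 36 + 26 = 62°C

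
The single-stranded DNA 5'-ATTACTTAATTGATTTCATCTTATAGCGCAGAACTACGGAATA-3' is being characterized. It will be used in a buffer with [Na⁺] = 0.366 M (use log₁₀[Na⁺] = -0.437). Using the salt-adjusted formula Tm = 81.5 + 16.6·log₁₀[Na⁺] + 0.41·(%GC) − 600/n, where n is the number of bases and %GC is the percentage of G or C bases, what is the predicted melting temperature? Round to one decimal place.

Length n = 43. Counting bases: G=6, T=15, C=7, A=15
G+C = 13, so %GC = 13/43 × 100 = 30.233%
Salt term: 16.6 × (-0.437) = -7.254
GC term: 0.41 × 30.233 = 12.396; length term: −600/43 = −13.953
Tm = 81.5 + (-7.254) + 12.396 − 13.953 = 72.689 → 72.7°C

72.7°C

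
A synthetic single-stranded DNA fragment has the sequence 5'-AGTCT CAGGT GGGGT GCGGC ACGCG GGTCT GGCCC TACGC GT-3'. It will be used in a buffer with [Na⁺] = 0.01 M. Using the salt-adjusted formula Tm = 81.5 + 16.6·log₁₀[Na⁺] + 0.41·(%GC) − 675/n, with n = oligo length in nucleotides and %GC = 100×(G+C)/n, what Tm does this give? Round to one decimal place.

Length n = 42. Scanning the sequence gives A=4, G=18, T=8, C=12.
G+C = 30, so %GC = 30/42 × 100 = 71.429%
Salt term: 16.6 × (-2) = -33.2
GC term: 0.41 × 71.429 = 29.286; length term: −675/42 = −16.071
Tm = 81.5 + (-33.2) + 29.286 − 16.071 = 61.515 → 61.5°C

61.5°C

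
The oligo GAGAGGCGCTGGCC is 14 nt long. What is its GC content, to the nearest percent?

79%

Base counts: A=2, G=7, T=1, C=4
G+C = 7 + 4 = 11 out of 14 bases
%GC = 11/14 × 100 = 78.57% ≈ 79%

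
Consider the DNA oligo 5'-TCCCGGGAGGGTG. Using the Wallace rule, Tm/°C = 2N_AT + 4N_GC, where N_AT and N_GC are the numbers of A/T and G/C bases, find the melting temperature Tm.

46°C

Scanning the sequence gives G=7, T=2, C=3, A=1.
A+T = 3, G+C = 10
Tm = 4·10 + 2·3 = 40 + 6 = 46°C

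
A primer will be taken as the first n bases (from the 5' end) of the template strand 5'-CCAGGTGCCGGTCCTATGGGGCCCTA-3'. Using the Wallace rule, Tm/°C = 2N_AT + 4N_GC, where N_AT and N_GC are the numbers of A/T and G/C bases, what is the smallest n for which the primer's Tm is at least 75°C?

First 21 bases: CCAGGTGCCGGTCCTATGGGG → Tm = 72°C (< 75°C)
First 22 bases: CCAGGTGCCGGTCCTATGGGGC → Tm = 76°C (≥ 75°C)
Each additional base adds 2°C (A/T) or 4°C (G/C), so Tm is non-decreasing in n; n = 22 is the first length to reach 75°C.

n = 22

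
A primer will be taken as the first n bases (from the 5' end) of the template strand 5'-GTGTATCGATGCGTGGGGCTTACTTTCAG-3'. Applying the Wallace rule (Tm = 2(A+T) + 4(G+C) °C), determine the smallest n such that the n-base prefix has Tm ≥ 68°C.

First 21 bases: GTGTATCGATGCGTGGGGCTT → Tm = 66°C (< 68°C)
First 22 bases: GTGTATCGATGCGTGGGGCTTA → Tm = 68°C (≥ 68°C)
Each additional base adds 2°C (A/T) or 4°C (G/C), so Tm is non-decreasing in n; n = 22 is the first length to reach 68°C.

n = 22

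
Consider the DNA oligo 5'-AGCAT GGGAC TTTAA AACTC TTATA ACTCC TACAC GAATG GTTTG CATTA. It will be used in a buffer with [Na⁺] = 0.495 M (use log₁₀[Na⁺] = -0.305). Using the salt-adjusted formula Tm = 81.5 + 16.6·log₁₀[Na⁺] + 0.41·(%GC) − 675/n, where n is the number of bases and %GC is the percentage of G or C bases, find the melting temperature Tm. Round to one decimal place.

77.7°C

Length n = 50. Counting bases: C=10, T=16, A=16, G=8
G+C = 18, so %GC = 18/50 × 100 = 36%
Salt term: 16.6 × (-0.305) = -5.063
GC term: 0.41 × 36 = 14.76; length term: −675/50 = −13.5
Tm = 81.5 + (-5.063) + 14.76 − 13.5 = 77.697 → 77.7°C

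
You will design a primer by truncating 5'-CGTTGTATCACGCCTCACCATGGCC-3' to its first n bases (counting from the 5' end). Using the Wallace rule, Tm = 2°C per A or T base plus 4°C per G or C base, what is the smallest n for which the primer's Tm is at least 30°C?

First 10 bases: CGTTGTATCA → Tm = 28°C (< 30°C)
First 11 bases: CGTTGTATCAC → Tm = 32°C (≥ 30°C)
Since every base adds ≥2°C, Tm only increases with n, so the threshold is first crossed at n = 11.

n = 11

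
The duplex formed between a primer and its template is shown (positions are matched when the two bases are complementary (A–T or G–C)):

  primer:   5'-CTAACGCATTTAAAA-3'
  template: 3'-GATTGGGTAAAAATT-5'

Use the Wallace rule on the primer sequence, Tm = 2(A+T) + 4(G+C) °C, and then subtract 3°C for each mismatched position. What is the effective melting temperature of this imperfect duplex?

29°C

Primer base counts: A=7, T=4, G=1, C=3 → A+T=11, G+C=4
Perfect-match Tm = 2(11) + 4(4) = 22 + 16 = 38°C
Mismatches (positions where the bases are not complementary): 3 (at positions 6, 12, 13)
Effective Tm = 38 − 3×3 = 38 − 9 = 29°C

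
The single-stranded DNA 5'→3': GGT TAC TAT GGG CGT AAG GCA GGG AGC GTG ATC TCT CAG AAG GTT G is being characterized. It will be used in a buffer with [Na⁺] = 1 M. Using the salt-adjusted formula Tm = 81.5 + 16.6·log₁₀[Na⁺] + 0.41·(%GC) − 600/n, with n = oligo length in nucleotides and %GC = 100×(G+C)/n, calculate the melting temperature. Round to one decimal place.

90.7°C

Length n = 46. Scanning the sequence gives A=10, T=11, C=7, G=18.
G+C = 25, so %GC = 25/46 × 100 = 54.348%
Salt term: 16.6 × (0) = 0
GC term: 0.41 × 54.348 = 22.283; length term: −600/46 = −13.043
Tm = 81.5 + (0) + 22.283 − 13.043 = 90.74 → 90.7°C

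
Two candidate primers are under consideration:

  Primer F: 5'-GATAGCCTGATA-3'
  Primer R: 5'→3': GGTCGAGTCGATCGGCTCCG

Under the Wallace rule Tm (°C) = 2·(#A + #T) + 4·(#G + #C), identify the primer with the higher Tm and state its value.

Primer F: A+T=7, G+C=5 → Tm = 2(7)+4(5) = 34°C
Primer R: A+T=6, G+C=14 → Tm = 2(6)+4(14) = 68°C
34°C vs 68°C → primer R is higher.

Primer R, 68°C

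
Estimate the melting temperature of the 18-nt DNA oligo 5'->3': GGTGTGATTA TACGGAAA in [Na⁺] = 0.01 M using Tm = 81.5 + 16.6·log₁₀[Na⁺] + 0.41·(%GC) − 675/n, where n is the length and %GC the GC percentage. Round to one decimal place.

26.7°C

Length n = 18. Scanning the sequence gives T=5, A=6, C=1, G=6.
G+C = 7, so %GC = 7/18 × 100 = 38.889%
Salt term: 16.6 × (-2) = -33.2
GC term: 0.41 × 38.889 = 15.944; length term: −675/18 = −37.5
Tm = 81.5 + (-33.2) + 15.944 − 37.5 = 26.744 → 26.7°C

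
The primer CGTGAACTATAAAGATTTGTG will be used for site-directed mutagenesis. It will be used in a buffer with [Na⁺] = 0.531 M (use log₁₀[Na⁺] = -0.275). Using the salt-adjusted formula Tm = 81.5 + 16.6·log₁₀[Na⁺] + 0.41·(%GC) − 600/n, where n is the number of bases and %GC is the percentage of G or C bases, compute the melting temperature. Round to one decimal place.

62.0°C

Length n = 21. G=5, A=7, C=2, T=7
G+C = 7, so %GC = 7/21 × 100 = 33.333%
Salt term: 16.6 × (-0.275) = -4.565
GC term: 0.41 × 33.333 = 13.667; length term: −600/21 = −28.571
Tm = 81.5 + (-4.565) + 13.667 − 28.571 = 62.031 → 62.0°C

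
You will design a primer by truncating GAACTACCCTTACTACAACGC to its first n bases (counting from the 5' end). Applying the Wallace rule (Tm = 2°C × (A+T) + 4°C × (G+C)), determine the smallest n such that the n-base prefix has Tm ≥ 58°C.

First 19 bases: GAACTACCCTTACTACAAC → Tm = 54°C (< 58°C)
First 20 bases: GAACTACCCTTACTACAACG → Tm = 58°C (≥ 58°C)
Each additional base adds 2°C (A/T) or 4°C (G/C), so Tm is non-decreasing in n; n = 20 is the first length to reach 58°C.

n = 20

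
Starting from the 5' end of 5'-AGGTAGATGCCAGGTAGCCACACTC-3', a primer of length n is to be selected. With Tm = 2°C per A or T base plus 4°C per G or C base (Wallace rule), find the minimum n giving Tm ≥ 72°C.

First 22 bases: AGGTAGATGCCAGGTAGCCACA → Tm = 68°C (< 72°C)
First 23 bases: AGGTAGATGCCAGGTAGCCACAC → Tm = 72°C (≥ 72°C)
Since every base adds ≥2°C, Tm only increases with n, so the threshold is first crossed at n = 23.

n = 23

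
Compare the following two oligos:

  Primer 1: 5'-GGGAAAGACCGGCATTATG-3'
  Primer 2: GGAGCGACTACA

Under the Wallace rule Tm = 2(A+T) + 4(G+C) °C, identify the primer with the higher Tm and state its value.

Primer 1, 58°C

Primer 1: A+T=9, G+C=10 → Tm = 2(9)+4(10) = 58°C
Primer 2: A+T=5, G+C=7 → Tm = 2(5)+4(7) = 38°C
58°C vs 38°C → primer 1 is higher.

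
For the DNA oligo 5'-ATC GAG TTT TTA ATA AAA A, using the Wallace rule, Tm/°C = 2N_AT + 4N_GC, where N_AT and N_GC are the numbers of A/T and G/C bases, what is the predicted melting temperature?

Counting bases: C=1, A=9, G=2, T=7
A+T = 16, G+C = 3
Tm = 4·3 + 2·16 = 12 + 32 = 44°C

44°C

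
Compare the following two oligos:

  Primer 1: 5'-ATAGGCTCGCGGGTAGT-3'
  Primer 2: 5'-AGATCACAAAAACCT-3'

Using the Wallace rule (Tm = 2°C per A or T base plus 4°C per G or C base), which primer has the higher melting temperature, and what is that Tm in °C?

Primer 1, 54°C

Primer 1: A+T=7, G+C=10 → Tm = 2(7)+4(10) = 54°C
Primer 2: A+T=10, G+C=5 → Tm = 2(10)+4(5) = 40°C
54°C vs 40°C → primer 1 is higher.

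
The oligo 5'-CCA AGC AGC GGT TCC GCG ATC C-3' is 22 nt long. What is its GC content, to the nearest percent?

Counting bases: T=3, G=6, A=4, C=9
G+C = 6 + 9 = 15 out of 22 bases
%GC = 15/22 × 100 = 68.18% ≈ 68%

68%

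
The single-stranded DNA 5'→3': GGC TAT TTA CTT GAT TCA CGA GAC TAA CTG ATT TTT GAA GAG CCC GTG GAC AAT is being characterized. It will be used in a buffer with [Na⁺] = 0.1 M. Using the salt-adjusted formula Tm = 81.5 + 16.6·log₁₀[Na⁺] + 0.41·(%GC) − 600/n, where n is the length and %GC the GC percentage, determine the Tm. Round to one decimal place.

70.5°C

Length n = 54. Scanning the sequence gives C=10, T=17, G=12, A=15.
G+C = 22, so %GC = 22/54 × 100 = 40.741%
Salt term: 16.6 × (-1) = -16.6
GC term: 0.41 × 40.741 = 16.704; length term: −600/54 = −11.111
Tm = 81.5 + (-16.6) + 16.704 − 11.111 = 70.493 → 70.5°C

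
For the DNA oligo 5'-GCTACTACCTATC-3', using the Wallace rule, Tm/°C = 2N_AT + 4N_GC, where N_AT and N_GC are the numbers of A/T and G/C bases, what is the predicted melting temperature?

Counting bases: G=1, T=4, A=3, C=5
A+T = 7, G+C = 6
Tm = 2×7 + 4×6 = 38°C

38°C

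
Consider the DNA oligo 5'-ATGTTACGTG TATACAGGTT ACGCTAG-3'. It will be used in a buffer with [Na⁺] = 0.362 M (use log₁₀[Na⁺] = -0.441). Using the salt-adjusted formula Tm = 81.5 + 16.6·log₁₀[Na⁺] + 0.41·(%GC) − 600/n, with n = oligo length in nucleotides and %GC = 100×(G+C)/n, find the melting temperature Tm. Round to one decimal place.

68.7°C

Length n = 27. Counting bases: C=4, A=7, T=9, G=7
G+C = 11, so %GC = 11/27 × 100 = 40.741%
Salt term: 16.6 × (-0.441) = -7.321
GC term: 0.41 × 40.741 = 16.704; length term: −600/27 = −22.222
Tm = 81.5 + (-7.321) + 16.704 − 22.222 = 68.661 → 68.7°C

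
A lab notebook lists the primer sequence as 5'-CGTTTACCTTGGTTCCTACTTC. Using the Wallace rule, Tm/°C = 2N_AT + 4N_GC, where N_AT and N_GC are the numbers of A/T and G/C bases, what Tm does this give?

64°C

Counting bases: G=3, C=7, A=2, T=10
So N_AT = 12 and N_GC = 10.
Tm = 2×12 + 4×10 = 64°C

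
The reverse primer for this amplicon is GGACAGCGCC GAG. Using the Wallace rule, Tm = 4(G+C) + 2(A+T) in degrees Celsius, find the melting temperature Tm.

C=4, G=6, T=0, A=3
AT pairs contribute 3, GC pairs contribute 10.
Tm = 2×3 + 4×10 = 46°C

46°C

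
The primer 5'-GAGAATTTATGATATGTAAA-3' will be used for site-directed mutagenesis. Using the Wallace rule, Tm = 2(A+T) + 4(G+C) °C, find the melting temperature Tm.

Scanning the sequence gives T=7, A=9, C=0, G=4.
A+T = 16, G+C = 4
Tm = 2×16 + 4×4 = 48°C

48°C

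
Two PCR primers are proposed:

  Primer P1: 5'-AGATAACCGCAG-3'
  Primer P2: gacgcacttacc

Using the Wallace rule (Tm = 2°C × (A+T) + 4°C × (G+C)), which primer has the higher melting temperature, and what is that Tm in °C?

Primer P2, 38°C

Primer P1: A+T=6, G+C=6 → Tm = 2(6)+4(6) = 36°C
Primer P2: A+T=5, G+C=7 → Tm = 2(5)+4(7) = 38°C
36°C vs 38°C → primer P2 is higher.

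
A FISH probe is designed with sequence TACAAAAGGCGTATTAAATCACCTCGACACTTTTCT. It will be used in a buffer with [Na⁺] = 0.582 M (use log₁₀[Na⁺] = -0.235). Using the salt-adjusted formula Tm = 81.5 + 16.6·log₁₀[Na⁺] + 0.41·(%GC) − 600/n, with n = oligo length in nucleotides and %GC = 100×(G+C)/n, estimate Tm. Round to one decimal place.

75.7°C

Length n = 36. C=9, G=4, T=11, A=12
G+C = 13, so %GC = 13/36 × 100 = 36.111%
Salt term: 16.6 × (-0.235) = -3.901
GC term: 0.41 × 36.111 = 14.806; length term: −600/36 = −16.667
Tm = 81.5 + (-3.901) + 14.806 − 16.667 = 75.738 → 75.7°C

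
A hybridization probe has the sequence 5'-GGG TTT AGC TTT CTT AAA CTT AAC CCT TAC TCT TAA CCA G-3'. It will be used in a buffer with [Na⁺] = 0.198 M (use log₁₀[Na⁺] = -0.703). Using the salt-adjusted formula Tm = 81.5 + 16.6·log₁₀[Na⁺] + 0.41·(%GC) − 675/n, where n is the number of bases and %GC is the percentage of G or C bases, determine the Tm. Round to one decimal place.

Length n = 40. G=5, C=10, A=10, T=15
G+C = 15, so %GC = 15/40 × 100 = 37.5%
Salt term: 16.6 × (-0.703) = -11.67
GC term: 0.41 × 37.5 = 15.375; length term: −675/40 = −16.875
Tm = 81.5 + (-11.67) + 15.375 − 16.875 = 68.33 → 68.3°C

68.3°C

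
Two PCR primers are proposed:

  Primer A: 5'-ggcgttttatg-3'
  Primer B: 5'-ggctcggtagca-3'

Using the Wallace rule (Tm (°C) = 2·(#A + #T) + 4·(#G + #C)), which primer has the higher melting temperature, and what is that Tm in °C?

Primer B, 40°C

Primer A: A+T=6, G+C=5 → Tm = 2(6)+4(5) = 32°C
Primer B: A+T=4, G+C=8 → Tm = 2(4)+4(8) = 40°C
32°C vs 40°C → primer B is higher.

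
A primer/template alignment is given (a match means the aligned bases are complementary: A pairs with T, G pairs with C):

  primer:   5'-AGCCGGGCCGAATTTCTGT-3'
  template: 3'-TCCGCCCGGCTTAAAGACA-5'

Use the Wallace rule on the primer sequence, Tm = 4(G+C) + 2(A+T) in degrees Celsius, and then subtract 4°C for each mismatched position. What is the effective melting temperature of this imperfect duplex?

56°C

Primer base counts: A=3, T=5, G=6, C=5 → A+T=8, G+C=11
Perfect-match Tm = 2(8) + 4(11) = 16 + 44 = 60°C
Mismatches (positions where the bases are not complementary): 1 (at position 3)
Effective Tm = 60 − 1×4 = 60 − 4 = 56°C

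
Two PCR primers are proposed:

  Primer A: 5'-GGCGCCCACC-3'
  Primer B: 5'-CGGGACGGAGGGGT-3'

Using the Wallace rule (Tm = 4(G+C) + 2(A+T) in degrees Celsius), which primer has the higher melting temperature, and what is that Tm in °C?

Primer A: A+T=1, G+C=9 → Tm = 2(1)+4(9) = 38°C
Primer B: A+T=3, G+C=11 → Tm = 2(3)+4(11) = 50°C
38°C vs 50°C → primer B is higher.

Primer B, 50°C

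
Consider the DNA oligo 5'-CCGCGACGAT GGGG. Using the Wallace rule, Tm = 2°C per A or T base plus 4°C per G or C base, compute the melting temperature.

A=2, G=7, T=1, C=4
So N_AT = 3 and N_GC = 11.
Tm = 2×3 + 4×11 = 50°C

50°C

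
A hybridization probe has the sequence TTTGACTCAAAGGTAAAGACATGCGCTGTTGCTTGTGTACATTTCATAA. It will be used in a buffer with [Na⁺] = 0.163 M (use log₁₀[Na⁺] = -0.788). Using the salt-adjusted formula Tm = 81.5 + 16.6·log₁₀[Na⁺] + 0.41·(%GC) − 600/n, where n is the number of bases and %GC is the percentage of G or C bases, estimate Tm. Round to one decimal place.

Length n = 49. Scanning the sequence gives C=8, T=17, A=14, G=10.
G+C = 18, so %GC = 18/49 × 100 = 36.735%
Salt term: 16.6 × (-0.788) = -13.081
GC term: 0.41 × 36.735 = 15.061; length term: −600/49 = −12.245
Tm = 81.5 + (-13.081) + 15.061 − 12.245 = 71.235 → 71.2°C

71.2°C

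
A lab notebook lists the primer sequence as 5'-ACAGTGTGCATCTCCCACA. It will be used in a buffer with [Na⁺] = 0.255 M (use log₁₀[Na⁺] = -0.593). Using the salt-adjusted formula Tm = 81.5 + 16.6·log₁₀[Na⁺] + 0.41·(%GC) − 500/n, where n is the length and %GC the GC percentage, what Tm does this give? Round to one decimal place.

Length n = 19. Base counts: C=7, G=3, A=5, T=4
G+C = 10, so %GC = 10/19 × 100 = 52.632%
Salt term: 16.6 × (-0.593) = -9.844
GC term: 0.41 × 52.632 = 21.579; length term: −500/19 = −26.316
Tm = 81.5 + (-9.844) + 21.579 − 26.316 = 66.919 → 66.9°C

66.9°C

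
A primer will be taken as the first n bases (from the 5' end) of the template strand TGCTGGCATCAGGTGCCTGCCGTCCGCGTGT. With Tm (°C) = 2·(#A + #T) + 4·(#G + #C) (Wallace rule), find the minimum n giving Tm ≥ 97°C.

n = 29

First 28 bases: TGCTGGCATCAGGTGCCTGCCGTCCGCG → Tm = 96°C (< 97°C)
First 29 bases: TGCTGGCATCAGGTGCCTGCCGTCCGCGT → Tm = 98°C (≥ 97°C)
Since every base adds ≥2°C, Tm only increases with n, so the threshold is first crossed at n = 29.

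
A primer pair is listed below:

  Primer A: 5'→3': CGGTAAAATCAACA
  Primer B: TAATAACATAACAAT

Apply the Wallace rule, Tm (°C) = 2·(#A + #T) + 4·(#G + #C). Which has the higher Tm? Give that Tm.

Primer A, 38°C

Primer A: A+T=9, G+C=5 → Tm = 2(9)+4(5) = 38°C
Primer B: A+T=13, G+C=2 → Tm = 2(13)+4(2) = 34°C
38°C vs 34°C → primer A is higher.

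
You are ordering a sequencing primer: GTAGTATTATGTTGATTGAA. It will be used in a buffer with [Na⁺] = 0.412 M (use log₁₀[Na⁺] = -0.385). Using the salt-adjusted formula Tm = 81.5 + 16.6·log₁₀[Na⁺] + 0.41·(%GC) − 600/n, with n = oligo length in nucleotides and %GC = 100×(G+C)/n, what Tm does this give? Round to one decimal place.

Length n = 20. Scanning the sequence gives G=5, C=0, T=9, A=6.
G+C = 5, so %GC = 5/20 × 100 = 25%
Salt term: 16.6 × (-0.385) = -6.391
GC term: 0.41 × 25 = 10.25; length term: −600/20 = −30
Tm = 81.5 + (-6.391) + 10.25 − 30 = 55.359 → 55.4°C

55.4°C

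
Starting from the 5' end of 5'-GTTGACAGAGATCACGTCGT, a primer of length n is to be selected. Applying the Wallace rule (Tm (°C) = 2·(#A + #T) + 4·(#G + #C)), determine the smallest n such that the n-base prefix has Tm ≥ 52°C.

n = 18

First 17 bases: GTTGACAGAGATCACGT → Tm = 50°C (< 52°C)
First 18 bases: GTTGACAGAGATCACGTC → Tm = 54°C (≥ 52°C)
Since every base adds ≥2°C, Tm only increases with n, so the threshold is first crossed at n = 18.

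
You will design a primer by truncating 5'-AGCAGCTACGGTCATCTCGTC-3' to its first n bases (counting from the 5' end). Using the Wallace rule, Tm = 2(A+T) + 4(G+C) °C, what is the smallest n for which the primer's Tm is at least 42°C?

First 12 bases: AGCAGCTACGGT → Tm = 38°C (< 42°C)
First 13 bases: AGCAGCTACGGTC → Tm = 42°C (≥ 42°C)
Each additional base adds 2°C (A/T) or 4°C (G/C), so Tm is non-decreasing in n; n = 13 is the first length to reach 42°C.

n = 13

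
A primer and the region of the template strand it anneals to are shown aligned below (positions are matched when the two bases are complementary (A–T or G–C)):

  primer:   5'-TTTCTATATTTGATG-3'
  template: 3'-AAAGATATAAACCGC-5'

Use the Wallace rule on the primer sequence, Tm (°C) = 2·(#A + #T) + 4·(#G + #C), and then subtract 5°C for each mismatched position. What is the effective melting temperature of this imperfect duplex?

Primer base counts: A=3, T=9, G=2, C=1 → A+T=12, G+C=3
Perfect-match Tm = 2(12) + 4(3) = 24 + 12 = 36°C
Mismatches (positions where the bases are not complementary): 2 (at positions 13, 14)
Effective Tm = 36 − 2×5 = 36 − 10 = 26°C

26°C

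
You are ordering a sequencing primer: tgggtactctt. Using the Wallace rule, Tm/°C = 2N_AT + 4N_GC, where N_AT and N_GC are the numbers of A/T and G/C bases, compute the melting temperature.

Base counts: A=1, G=3, T=5, C=2
So N_AT = 6 and N_GC = 5.
Tm = 2×6 + 4×5 = 32°C

32°C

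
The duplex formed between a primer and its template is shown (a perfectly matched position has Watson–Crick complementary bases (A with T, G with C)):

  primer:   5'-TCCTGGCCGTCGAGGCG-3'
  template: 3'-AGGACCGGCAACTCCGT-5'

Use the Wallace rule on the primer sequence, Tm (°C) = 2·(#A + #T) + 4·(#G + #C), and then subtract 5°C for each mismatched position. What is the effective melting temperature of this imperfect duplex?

50°C

Primer base counts: A=1, T=3, G=7, C=6 → A+T=4, G+C=13
Perfect-match Tm = 2(4) + 4(13) = 8 + 52 = 60°C
Mismatches (positions where the bases are not complementary): 2 (at positions 11, 17)
Effective Tm = 60 − 2×5 = 60 − 10 = 50°C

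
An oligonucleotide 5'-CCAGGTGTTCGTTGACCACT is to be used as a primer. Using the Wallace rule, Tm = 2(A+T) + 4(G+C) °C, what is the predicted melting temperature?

62°C

Counting bases: T=6, A=3, C=6, G=5
So N_AT = 9 and N_GC = 11.
Tm = 2×9 + 4×11 = 62°C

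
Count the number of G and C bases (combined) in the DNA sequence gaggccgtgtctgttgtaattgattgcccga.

16

Base counts: G=10, A=5, C=6, T=10
G+C = 10 + 6 = 16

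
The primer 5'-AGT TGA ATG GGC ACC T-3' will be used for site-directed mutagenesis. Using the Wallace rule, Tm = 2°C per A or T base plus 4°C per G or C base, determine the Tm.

48°C

C=3, T=4, A=4, G=5
AT pairs contribute 8, GC pairs contribute 8.
Tm = 2(8) + 4(8) = 16 + 32 = 48°C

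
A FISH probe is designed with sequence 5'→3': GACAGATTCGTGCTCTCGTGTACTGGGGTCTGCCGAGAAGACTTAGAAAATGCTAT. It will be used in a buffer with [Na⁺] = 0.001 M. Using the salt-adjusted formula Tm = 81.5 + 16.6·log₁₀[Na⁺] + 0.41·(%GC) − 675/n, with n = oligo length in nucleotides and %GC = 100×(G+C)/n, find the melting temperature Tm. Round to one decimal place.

39.4°C

Length n = 56. Base counts: T=15, A=14, G=16, C=11
G+C = 27, so %GC = 27/56 × 100 = 48.214%
Salt term: 16.6 × (-3) = -49.8
GC term: 0.41 × 48.214 = 19.768; length term: −675/56 = −12.054
Tm = 81.5 + (-49.8) + 19.768 − 12.054 = 39.414 → 39.4°C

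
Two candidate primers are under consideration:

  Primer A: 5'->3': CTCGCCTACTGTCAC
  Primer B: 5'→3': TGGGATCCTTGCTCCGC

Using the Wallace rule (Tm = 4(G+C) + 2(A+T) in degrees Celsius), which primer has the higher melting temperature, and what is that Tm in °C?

Primer A: A+T=6, G+C=9 → Tm = 2(6)+4(9) = 48°C
Primer B: A+T=6, G+C=11 → Tm = 2(6)+4(11) = 56°C
48°C vs 56°C → primer B is higher.

Primer B, 56°C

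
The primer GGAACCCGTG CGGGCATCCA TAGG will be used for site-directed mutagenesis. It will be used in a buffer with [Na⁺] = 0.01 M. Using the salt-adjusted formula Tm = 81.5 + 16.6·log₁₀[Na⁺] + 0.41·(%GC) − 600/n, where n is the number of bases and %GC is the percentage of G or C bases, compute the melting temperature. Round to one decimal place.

Length n = 24. T=3, G=9, C=7, A=5
G+C = 16, so %GC = 16/24 × 100 = 66.667%
Salt term: 16.6 × (-2) = -33.2
GC term: 0.41 × 66.667 = 27.333; length term: −600/24 = −25
Tm = 81.5 + (-33.2) + 27.333 − 25 = 50.633 → 50.6°C

50.6°C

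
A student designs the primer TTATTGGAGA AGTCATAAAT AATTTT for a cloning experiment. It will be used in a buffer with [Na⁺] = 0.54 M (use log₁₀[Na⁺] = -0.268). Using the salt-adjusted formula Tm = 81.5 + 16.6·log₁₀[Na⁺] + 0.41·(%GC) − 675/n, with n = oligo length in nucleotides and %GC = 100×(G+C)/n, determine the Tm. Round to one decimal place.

59.0°C

Length n = 26. T=11, A=10, C=1, G=4
G+C = 5, so %GC = 5/26 × 100 = 19.231%
Salt term: 16.6 × (-0.268) = -4.449
GC term: 0.41 × 19.231 = 7.885; length term: −675/26 = −25.962
Tm = 81.5 + (-4.449) + 7.885 − 25.962 = 58.974 → 59.0°C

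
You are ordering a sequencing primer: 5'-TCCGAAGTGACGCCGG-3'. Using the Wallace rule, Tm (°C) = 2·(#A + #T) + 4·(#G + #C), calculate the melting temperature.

Counting bases: A=3, T=2, G=6, C=5
AT pairs contribute 5, GC pairs contribute 11.
Tm = 4·11 + 2·5 = 44 + 10 = 54°C

54°C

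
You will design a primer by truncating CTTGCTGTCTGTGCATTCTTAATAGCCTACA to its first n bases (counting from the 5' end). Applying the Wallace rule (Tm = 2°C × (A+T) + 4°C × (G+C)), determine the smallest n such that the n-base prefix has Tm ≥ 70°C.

n = 25

First 24 bases: CTTGCTGTCTGTGCATTCTTAATA → Tm = 66°C (< 70°C)
First 25 bases: CTTGCTGTCTGTGCATTCTTAATAG → Tm = 70°C (≥ 70°C)
Each additional base adds 2°C (A/T) or 4°C (G/C), so Tm is non-decreasing in n; n = 25 is the first length to reach 70°C.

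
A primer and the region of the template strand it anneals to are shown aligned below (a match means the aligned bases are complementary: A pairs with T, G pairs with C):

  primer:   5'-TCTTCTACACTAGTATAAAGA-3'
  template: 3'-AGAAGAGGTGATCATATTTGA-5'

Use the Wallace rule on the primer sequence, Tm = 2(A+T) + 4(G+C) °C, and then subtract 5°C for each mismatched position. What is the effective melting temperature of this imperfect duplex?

39°C

Primer base counts: A=8, T=7, G=2, C=4 → A+T=15, G+C=6
Perfect-match Tm = 2(15) + 4(6) = 30 + 24 = 54°C
Mismatches (positions where the bases are not complementary): 3 (at positions 7, 20, 21)
Effective Tm = 54 − 3×5 = 54 − 15 = 39°C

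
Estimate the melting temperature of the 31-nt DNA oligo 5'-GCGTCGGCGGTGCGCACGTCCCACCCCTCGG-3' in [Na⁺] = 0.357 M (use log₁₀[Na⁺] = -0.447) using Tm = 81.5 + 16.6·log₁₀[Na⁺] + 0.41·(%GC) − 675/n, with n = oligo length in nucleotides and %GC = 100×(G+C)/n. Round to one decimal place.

Length n = 31. Counting bases: T=4, C=14, A=2, G=11
G+C = 25, so %GC = 25/31 × 100 = 80.645%
Salt term: 16.6 × (-0.447) = -7.42
GC term: 0.41 × 80.645 = 33.064; length term: −675/31 = −21.774
Tm = 81.5 + (-7.42) + 33.064 − 21.774 = 85.37 → 85.4°C

85.4°C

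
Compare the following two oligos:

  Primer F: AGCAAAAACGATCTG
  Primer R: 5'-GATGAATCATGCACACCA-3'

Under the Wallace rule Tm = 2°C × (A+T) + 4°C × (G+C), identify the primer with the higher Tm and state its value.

Primer R, 52°C

Primer F: A+T=9, G+C=6 → Tm = 2(9)+4(6) = 42°C
Primer R: A+T=10, G+C=8 → Tm = 2(10)+4(8) = 52°C
42°C vs 52°C → primer R is higher.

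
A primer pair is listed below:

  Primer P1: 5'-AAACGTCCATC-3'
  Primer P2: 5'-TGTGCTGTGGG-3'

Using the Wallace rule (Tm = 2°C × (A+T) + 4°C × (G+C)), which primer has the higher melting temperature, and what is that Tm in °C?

Primer P2, 36°C

Primer P1: A+T=6, G+C=5 → Tm = 2(6)+4(5) = 32°C
Primer P2: A+T=4, G+C=7 → Tm = 2(4)+4(7) = 36°C
32°C vs 36°C → primer P2 is higher.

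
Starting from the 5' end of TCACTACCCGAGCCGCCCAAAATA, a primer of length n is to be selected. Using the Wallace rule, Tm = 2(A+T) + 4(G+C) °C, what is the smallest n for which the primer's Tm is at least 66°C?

n = 20

First 19 bases: TCACTACCCGAGCCGCCCA → Tm = 64°C (< 66°C)
First 20 bases: TCACTACCCGAGCCGCCCAA → Tm = 66°C (≥ 66°C)
Each additional base adds 2°C (A/T) or 4°C (G/C), so Tm is non-decreasing in n; n = 20 is the first length to reach 66°C.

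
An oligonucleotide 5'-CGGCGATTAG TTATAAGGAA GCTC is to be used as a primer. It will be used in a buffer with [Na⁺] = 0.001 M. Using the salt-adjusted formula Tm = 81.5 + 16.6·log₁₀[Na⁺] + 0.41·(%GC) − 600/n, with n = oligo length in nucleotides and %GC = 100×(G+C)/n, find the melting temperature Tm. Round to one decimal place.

25.5°C

Length n = 24. Scanning the sequence gives C=4, T=6, G=7, A=7.
G+C = 11, so %GC = 11/24 × 100 = 45.833%
Salt term: 16.6 × (-3) = -49.8
GC term: 0.41 × 45.833 = 18.792; length term: −600/24 = −25
Tm = 81.5 + (-49.8) + 18.792 − 25 = 25.492 → 25.5°C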